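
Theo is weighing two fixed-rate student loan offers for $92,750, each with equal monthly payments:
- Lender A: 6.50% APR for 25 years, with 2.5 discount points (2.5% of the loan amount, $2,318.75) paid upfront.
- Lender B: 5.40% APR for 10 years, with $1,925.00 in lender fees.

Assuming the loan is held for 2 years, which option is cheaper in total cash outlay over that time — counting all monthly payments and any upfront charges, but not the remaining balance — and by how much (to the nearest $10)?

Lender A: monthly rate = 6.5%/12 = 0.0054167; payment = 92,750 × 0.0054167 / (1 − (1+0.0054167)^−300) = $626.25.
Lender B: monthly rate = 5.4%/12 = 0.0045000; payment = 92,750 × 0.0045000 / (1 − (1+0.0045000)^−120) = $1,001.99.
Over 24 months: Lender A costs 24 × $626.25 + $2,318.75 = $17,348.75; Lender B costs 24 × $1,001.99 + $1,925.00 = $25,972.76.
Lender A is cheaper by $25,972.76 − $17,348.75 = $8,624.01.

Lender A by $8,620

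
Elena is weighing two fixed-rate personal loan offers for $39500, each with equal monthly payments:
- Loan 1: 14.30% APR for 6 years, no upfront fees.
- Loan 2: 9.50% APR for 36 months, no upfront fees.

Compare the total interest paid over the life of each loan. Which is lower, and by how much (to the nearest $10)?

Loan 1: at 14.30% the monthly rate is 0.0119167, so the payment is 39,500 × 0.0119167 / (1 − 1.0119167^−72) = $820.29.
Total interest on Loan 1 = 72 × $820.29 − $39,500 = $19,560.88.
Loan 2: monthly rate = 9.5%/12 = 0.0079167; payment = 39,500 × 0.0079167 / (1 − (1+0.0079167)^−36) = $1,265.30.
Total interest on Loan 2 = 36 × $1,265.30 − $39,500 = $6,050.80.
Loan 2 is lower by $13,510.08.

Loan 2 by $13,510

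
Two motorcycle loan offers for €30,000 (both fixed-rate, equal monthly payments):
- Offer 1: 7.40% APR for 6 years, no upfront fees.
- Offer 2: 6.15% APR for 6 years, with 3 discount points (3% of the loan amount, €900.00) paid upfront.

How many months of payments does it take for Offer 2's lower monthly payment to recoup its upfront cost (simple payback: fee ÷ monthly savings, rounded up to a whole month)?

Offer 1: at 7.40% the monthly rate is 0.0061667, so the payment is 30,000 × 0.0061667 / (1 − 1.0061667^−72) = €517.25.
Offer 2: at 6.15% the monthly rate is 0.0051250, so the payment is 30,000 × 0.0051250 / (1 − 1.0051250^−72) = €499.31.
Monthly savings = €517.25 − €499.31 = €17.94.
Break-even = €900.00 / €17.94 = 50.17 → 51 months.

51 months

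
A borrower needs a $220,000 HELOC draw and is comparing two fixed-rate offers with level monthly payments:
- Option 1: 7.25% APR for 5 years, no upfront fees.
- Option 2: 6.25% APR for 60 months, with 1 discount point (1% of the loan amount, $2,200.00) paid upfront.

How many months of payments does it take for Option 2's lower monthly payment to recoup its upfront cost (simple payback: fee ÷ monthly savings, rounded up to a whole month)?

Option 1: at 7.25% the monthly rate is 0.0060417, so the payment is 220,000 × 0.0060417 / (1 − 1.0060417^−60) = $4,382.26.
Option 2: at 6.25% the monthly rate is 0.0052083, so the payment is 220,000 × 0.0052083 / (1 − 1.0052083^−60) = $4,278.84.
Monthly savings = $4,382.26 − $4,278.84 = $103.42.
Break-even = $2,200.00 / $103.42 = 21.27 → 22 months.

22 months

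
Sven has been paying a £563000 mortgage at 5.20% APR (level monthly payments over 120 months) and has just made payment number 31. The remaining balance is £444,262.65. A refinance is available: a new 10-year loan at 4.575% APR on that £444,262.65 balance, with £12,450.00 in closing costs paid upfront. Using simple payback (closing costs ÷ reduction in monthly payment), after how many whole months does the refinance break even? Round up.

Current payment = 563,000 × 5.2%/12 / (1 − (1+0.0043333)^−120) = £6,026.68.
Refinanced payment = 444,262.65 × 0.0038125 / (1 − (1+0.0038125)^−120) = £4,620.35.
Monthly savings = £6,026.68 − £4,620.35 = £1,406.33.
Break-even = £12,450.00 / £1,406.33 = 8.85 → 9 months.

9 months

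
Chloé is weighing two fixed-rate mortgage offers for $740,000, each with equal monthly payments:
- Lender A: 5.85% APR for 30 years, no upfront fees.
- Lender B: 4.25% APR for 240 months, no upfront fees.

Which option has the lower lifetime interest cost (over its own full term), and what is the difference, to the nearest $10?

Lender B by $471,840

Lender A: at 5.85% the monthly rate is 0.0048750, so the payment is 740,000 × 0.0048750 / (1 − 1.0048750^−360) = $4,365.56.
Total interest on Lender A = 360 × $4,365.56 − $740,000 = $831,601.60.
Lender B: monthly rate = 4.25%/12 = 0.0035417; payment = 740,000 × 0.0035417 / (1 − (1+0.0035417)^−240) = $4,582.34.
Total interest on Lender B = 240 × $4,582.34 − $740,000 = $359,761.60.
Lender B is lower by $471,840.00.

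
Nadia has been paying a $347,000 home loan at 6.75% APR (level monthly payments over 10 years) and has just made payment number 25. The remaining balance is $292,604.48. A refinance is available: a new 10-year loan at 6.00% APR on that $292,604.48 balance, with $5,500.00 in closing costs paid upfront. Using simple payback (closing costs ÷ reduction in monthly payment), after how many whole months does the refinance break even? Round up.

Current payment = 347,000 × 6.75%/12 / (1 − (1+0.0056250)^−120) = $3,984.40.
Refinanced payment = 292,604.48 × 0.0050000 / (1 − (1+0.0050000)^−120) = $3,248.51.
Monthly savings = $3,984.40 − $3,248.51 = $735.89.
Break-even = $5,500.00 / $735.89 = 7.47 → 8 months.

8 months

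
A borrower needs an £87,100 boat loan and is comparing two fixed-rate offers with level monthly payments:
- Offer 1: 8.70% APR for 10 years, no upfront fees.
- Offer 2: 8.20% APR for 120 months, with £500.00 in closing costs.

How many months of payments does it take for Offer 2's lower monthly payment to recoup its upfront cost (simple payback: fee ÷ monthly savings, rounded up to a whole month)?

22 months

Offer 1: at 8.70% the monthly rate is 0.0072500, so the payment is 87,100 × 0.0072500 / (1 − 1.0072500^−120) = £1,089.25.
Offer 2: monthly rate = 8.2%/12 = 0.0068333; payment = 87,100 × 0.0068333 / (1 − (1+0.0068333)^−120) = £1,065.99.
Monthly savings = £1,089.25 − £1,065.99 = £23.26.
Break-even = £500.00 / £23.26 = 21.50 → 22 months.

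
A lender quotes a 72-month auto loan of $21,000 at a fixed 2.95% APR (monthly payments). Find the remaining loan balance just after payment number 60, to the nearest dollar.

With monthly rate i = 2.95%/12 = 0.0024583, the balance after k of n payments is P · [(1+i)^n − (1+i)^k] / [(1+i)^n − 1].
(1+0.0024583)^72 = 1.19337186 and (1+0.0024583)^60 = 1.15872353, so the balance is 21,000 × (1.19337186 − 1.15872353) / (1.19337186 − 1) = $3,762.78.

$3,763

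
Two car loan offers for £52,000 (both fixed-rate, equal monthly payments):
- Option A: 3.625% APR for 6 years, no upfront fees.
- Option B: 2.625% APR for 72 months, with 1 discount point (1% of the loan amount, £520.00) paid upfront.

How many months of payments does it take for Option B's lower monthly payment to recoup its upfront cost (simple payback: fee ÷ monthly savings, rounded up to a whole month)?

23 months

Option A: monthly rate = 3.625%/12 = 0.0030208; payment = 52,000 × 0.0030208 / (1 − (1+0.0030208)^−72) = £804.69.
Option B: monthly rate = 2.625%/12 = 0.0021875; payment = 52,000 × 0.0021875 / (1 − (1+0.0021875)^−72) = £781.38.
Monthly savings = £804.69 − £781.38 = £23.31.
Break-even = £520.00 / £23.31 = 22.31 → 23 months.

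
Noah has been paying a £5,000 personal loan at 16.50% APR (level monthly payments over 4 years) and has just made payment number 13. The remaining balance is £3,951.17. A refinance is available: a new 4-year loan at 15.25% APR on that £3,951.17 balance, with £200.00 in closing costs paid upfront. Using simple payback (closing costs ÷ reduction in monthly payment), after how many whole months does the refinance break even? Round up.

7 months

Current payment = 5,000 × 16.5%/12 / (1 − (1+0.0137500)^−48) = £142.99.
Refinanced payment = 3,951.17 × 0.0127083 / (1 − (1+0.0127083)^−48) = £110.47.
Monthly savings = £142.99 − £110.47 = £32.52.
Break-even = £200.00 / £32.52 = 6.15 → 7 months.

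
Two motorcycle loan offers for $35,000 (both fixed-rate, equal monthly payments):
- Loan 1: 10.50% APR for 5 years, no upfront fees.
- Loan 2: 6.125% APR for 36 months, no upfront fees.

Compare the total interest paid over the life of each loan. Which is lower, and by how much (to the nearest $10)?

Loan 2 by $6,730

Loan 1: at 10.50% the monthly rate is 0.0087500, so the payment is 35,000 × 0.0087500 / (1 − 1.0087500^−60) = $752.29.
Total interest on Loan 1 = 60 × $752.29 − $35,000 = $10,137.40.
Loan 2: at 6.125% the monthly rate is 0.0051042, so the payment is 35,000 × 0.0051042 / (1 − 1.0051042^−36) = $1,066.75.
Total interest on Loan 2 = 36 × $1,066.75 − $35,000 = $3,403.00.
Loan 2 is lower by $6,734.40.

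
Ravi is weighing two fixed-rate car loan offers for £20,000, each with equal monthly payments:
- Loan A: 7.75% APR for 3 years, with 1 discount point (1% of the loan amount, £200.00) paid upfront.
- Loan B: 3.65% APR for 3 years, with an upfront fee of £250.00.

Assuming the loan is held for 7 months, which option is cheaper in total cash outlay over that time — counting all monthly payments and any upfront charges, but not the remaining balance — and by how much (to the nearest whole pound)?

Loan B by £209

Loan A: at 7.75% the monthly rate is 0.0064583, so the payment is 20,000 × 0.0064583 / (1 − 1.0064583^−36) = £624.42.
Loan B: monthly rate = 3.65%/12 = 0.0030417; payment = 20,000 × 0.0030417 / (1 − (1+0.0030417)^−36) = £587.37.
Over 7 months: Loan A costs 7 × £624.42 + £200.00 = £4,570.94; Loan B costs 7 × £587.37 + £250.00 = £4,361.59.
Loan B is cheaper by £4,570.94 − £4,361.59 = £209.35.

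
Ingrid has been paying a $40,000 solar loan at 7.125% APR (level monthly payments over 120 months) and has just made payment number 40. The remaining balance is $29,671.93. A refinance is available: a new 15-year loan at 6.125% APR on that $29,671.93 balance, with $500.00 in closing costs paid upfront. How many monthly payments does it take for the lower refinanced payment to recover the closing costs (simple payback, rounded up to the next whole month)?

Current payment = 40,000 × 7.125%/12 / (1 − (1+0.0059375)^−120) = $467.01.
Refinanced payment = 29,671.93 × 0.0051042 / (1 − (1+0.0051042)^−180) = $252.40.
Monthly savings = $467.01 − $252.40 = $214.61.
Break-even = $500.00 / $214.61 = 2.33 → 3 months.

3 months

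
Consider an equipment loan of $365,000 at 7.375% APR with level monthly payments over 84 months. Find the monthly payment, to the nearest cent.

$5,575.98

Monthly rate = 7.375%/12 = 0.0061458; payment = 365,000 × 0.0061458 / (1 − (1+0.0061458)^−84) = $5,575.98.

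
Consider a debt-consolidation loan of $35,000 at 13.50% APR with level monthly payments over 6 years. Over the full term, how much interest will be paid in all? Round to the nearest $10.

$16,250

At 13.50% the monthly rate is 0.0112500, so the payment is 35,000 × 0.0112500 / (1 − 1.0112500^−72) = $711.86.
Total paid = 72 × $711.86 = $51,253.92; interest = $51,253.92 − $35,000 = $16,253.92.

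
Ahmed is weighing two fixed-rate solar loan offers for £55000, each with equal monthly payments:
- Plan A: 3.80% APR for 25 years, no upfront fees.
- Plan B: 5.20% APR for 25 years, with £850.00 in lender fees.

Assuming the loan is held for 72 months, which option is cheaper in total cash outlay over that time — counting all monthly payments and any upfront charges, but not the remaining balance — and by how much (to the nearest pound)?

Plan A by £3,996

Plan A: at 3.80% the monthly rate is 0.0031667, so the payment is 55,000 × 0.0031667 / (1 − 1.0031667^−300) = £284.27.
Plan B: at 5.20% the monthly rate is 0.0043333, so the payment is 55,000 × 0.0043333 / (1 − 1.0043333^−300) = £327.97.
Over 72 months: Plan A costs 72 × £284.27 = £20,467.44; Plan B costs 72 × £327.97 + £850.00 = £24,463.84.
Plan A is cheaper by £24,463.84 − £20,467.44 = £3,996.40.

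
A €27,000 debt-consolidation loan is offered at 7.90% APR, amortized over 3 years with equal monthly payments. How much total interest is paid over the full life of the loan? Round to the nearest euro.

Monthly rate = 7.9%/12 = 0.0065833; payment = 27,000 × 0.0065833 / (1 − (1+0.0065833)^−36) = €844.84.
Total paid = 36 × €844.84 = €30,414.24; interest = €30,414.24 − €27,000 = €3,414.24.

€3,414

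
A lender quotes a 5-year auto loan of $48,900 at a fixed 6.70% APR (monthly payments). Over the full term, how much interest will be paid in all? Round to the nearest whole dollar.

Monthly rate = 6.7%/12 = 0.0055833; payment = 48,900 × 0.0055833 / (1 − (1+0.0055833)^−60) = $961.37.
Total paid = 60 × $961.37 = $57,682.20; interest = $57,682.20 − $48,900 = $8,782.20.

$8,782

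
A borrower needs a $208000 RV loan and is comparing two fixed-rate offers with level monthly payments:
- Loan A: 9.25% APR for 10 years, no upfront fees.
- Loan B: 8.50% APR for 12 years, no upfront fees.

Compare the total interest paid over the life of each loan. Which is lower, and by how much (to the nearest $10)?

Loan A: monthly rate = 9.25%/12 = 0.0077083; payment = 208,000 × 0.0077083 / (1 − (1+0.0077083)^−120) = $2,663.08.
Total interest on Loan A = 120 × $2,663.08 − $208,000 = $111,569.60.
Loan B: at 8.50% the monthly rate is 0.0070833, so the payment is 208,000 × 0.0070833 / (1 − 1.0070833^−144) = $2,308.92.
Total interest on Loan B = 144 × $2,308.92 − $208,000 = $124,484.48.
Loan A is lower by $12,914.88.

Loan A by $12,910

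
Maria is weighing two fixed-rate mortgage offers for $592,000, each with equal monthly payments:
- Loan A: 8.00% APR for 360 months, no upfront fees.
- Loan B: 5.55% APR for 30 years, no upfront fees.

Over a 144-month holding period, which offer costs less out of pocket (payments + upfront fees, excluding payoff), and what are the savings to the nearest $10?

Loan B by $138,810

Loan A: monthly rate = 8%/12 = 0.0066667; payment = 592,000 × 0.0066667 / (1 − (1+0.0066667)^−360) = $4,343.89.
Loan B: monthly rate = 5.55%/12 = 0.0046250; payment = 592,000 × 0.0046250 / (1 − (1+0.0046250)^−360) = $3,379.91.
Over 144 months: Loan A costs 144 × $4,343.89 = $625,520.16; Loan B costs 144 × $3,379.91 = $486,707.04.
Loan B is cheaper by $625,520.16 − $486,707.04 = $138,813.12.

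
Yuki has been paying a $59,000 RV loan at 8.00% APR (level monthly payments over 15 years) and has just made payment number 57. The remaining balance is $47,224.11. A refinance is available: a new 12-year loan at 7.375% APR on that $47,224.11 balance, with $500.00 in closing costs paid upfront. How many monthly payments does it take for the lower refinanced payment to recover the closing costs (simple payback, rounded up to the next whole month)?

8 months

Current payment = 59,000 × 8%/12 / (1 − (1+0.0066667)^−180) = $563.83.
Refinanced payment = 47,224.11 × 0.0061458 / (1 − (1+0.0061458)^−144) = $495.13.
Monthly savings = $563.83 − $495.13 = $68.70.
Break-even = $500.00 / $68.70 = 7.28 → 8 months.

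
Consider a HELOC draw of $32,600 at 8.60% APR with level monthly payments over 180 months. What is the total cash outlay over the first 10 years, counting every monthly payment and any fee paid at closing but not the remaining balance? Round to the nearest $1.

At 8.60% the monthly rate is 0.0071667, so the payment is 32,600 × 0.0071667 / (1 − 1.0071667^−180) = $322.94.
Total outlay = 120 × $322.94 = $38,752.80.

$38,753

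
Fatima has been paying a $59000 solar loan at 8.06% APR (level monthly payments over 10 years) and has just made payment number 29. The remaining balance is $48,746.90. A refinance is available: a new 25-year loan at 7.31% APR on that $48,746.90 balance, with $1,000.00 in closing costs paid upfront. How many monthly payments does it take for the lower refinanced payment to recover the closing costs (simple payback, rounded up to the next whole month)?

3 months

Current payment = 59,000 × 8.06%/12 / (1 − (1+0.0067167)^−120) = $717.70.
Refinanced payment = 48,746.90 × 0.0060917 / (1 − (1+0.0060917)^−300) = $354.23.
Monthly savings = $717.70 − $354.23 = $363.47.
Break-even = $1,000.00 / $363.47 = 2.75 → 3 months.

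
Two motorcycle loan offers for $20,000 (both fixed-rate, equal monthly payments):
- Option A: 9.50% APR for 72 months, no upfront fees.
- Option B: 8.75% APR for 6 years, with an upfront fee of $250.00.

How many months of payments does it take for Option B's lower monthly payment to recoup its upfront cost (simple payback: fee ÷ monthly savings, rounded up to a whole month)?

34 months

Option A: monthly rate = 9.5%/12 = 0.0079167; payment = 20,000 × 0.0079167 / (1 − (1+0.0079167)^−72) = $365.49.
Option B: at 8.75% the monthly rate is 0.0072917, so the payment is 20,000 × 0.0072917 / (1 − 1.0072917^−72) = $358.03.
Monthly savings = $365.49 − $358.03 = $7.46.
Break-even = $250.00 / $7.46 = 33.51 → 34 months.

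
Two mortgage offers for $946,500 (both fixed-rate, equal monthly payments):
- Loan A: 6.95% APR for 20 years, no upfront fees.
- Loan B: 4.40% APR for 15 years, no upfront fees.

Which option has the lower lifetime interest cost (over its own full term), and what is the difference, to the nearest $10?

Loan B by $459,730

Loan A: monthly rate = 6.95%/12 = 0.0057917; payment = 946,500 × 0.0057917 / (1 − (1+0.0057917)^−240) = $7,309.82.
Total interest on Loan A = 240 × $7,309.82 − $946,500 = $807,856.80.
Loan B: monthly rate = 4.4%/12 = 0.0036667; payment = 946,500 × 0.0036667 / (1 − (1+0.0036667)^−180) = $7,192.38.
Total interest on Loan B = 180 × $7,192.38 − $946,500 = $348,128.40.
Loan B is lower by $459,728.40.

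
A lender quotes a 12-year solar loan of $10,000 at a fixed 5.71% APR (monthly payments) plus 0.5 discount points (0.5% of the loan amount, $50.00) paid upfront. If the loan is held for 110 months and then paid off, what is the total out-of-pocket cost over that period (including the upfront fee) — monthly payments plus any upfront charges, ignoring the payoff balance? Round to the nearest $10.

$10,620

At 5.71% the monthly rate is 0.0047583, so the payment is 10,000 × 0.0047583 / (1 − 1.0047583^−144) = $96.09.
Total outlay = 110 × $96.09 + $50.00 = $10,619.90.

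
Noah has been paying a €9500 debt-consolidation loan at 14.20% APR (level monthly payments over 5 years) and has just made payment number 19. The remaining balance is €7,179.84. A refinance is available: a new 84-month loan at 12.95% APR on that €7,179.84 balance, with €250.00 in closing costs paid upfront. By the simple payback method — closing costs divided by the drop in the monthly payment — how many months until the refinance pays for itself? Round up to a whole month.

Current payment = 9,500 × 14.2%/12 / (1 − (1+0.0118333)^−60) = €222.03.
Refinanced payment = 7,179.84 × 0.0107917 / (1 − (1+0.0107917)^−84) = €130.42.
Monthly savings = €222.03 − €130.42 = €91.61.
Break-even = €250.00 / €91.61 = 2.73 → 3 months.

3 months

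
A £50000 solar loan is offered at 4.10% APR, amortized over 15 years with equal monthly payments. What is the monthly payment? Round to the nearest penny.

At 4.10% the monthly rate is 0.0034167, so the payment is 50,000 × 0.0034167 / (1 − 1.0034167^−180) = £372.35.

£372.35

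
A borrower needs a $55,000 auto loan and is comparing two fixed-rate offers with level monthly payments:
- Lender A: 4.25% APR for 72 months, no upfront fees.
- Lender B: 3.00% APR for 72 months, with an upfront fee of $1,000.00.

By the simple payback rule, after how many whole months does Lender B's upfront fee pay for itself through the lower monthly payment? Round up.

Lender A: at 4.25% the monthly rate is 0.0035417, so the payment is 55,000 × 0.0035417 / (1 − 1.0035417^−72) = $866.76.
Lender B: monthly rate = 3%/12 = 0.0025000; payment = 55,000 × 0.0025000 / (1 − (1+0.0025000)^−72) = $835.65.
Monthly savings = $866.76 − $835.65 = $31.11.
Break-even = $1,000.00 / $31.11 = 32.14 → 33 months.

33 months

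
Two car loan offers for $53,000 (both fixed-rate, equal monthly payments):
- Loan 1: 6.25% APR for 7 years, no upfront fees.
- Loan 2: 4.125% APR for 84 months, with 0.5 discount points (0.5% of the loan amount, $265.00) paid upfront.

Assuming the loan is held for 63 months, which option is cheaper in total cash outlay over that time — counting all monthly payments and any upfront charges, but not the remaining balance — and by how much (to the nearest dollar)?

Loan 2 by $3,082

Loan 1: monthly rate = 6.25%/12 = 0.0052083; payment = 53,000 × 0.0052083 / (1 − (1+0.0052083)^−84) = $780.62.
Loan 2: at 4.125% the monthly rate is 0.0034375, so the payment is 53,000 × 0.0034375 / (1 − 1.0034375^−84) = $727.50.
Over 63 months: Loan 1 costs 63 × $780.62 = $49,179.06; Loan 2 costs 63 × $727.50 + $265.00 = $46,097.50.
Loan 2 is cheaper by $49,179.06 − $46,097.50 = $3,081.56.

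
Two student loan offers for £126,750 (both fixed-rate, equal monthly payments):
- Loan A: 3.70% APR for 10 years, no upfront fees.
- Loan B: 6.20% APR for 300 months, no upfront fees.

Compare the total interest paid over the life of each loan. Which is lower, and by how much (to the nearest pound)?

Loan A: monthly rate = 3.7%/12 = 0.0030833; payment = 126,750 × 0.0030833 / (1 − (1+0.0030833)^−120) = £1,265.29.
Total interest on Loan A = 120 × £1,265.29 − £126,750 = £25,084.80.
Loan B: at 6.20% the monthly rate is 0.0051667, so the payment is 126,750 × 0.0051667 / (1 − 1.0051667^−300) = £832.22.
Total interest on Loan B = 300 × £832.22 − £126,750 = £122,916.00.
Loan A is lower by £97,831.20.

Loan A by £97,831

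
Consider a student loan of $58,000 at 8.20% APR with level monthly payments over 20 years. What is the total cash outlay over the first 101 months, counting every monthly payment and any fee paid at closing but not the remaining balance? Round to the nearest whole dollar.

$49,730

At 8.20% the monthly rate is 0.0068333, so the payment is 58,000 × 0.0068333 / (1 − 1.0068333^−240) = $492.38.
Total outlay = 101 × $492.38 = $49,730.38.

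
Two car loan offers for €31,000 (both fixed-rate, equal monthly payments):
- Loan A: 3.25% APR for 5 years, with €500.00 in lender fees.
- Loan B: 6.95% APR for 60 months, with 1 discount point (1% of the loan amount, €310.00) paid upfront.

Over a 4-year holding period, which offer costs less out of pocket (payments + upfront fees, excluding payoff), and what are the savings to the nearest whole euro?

Loan A by €2,336

Loan A: monthly rate = 3.25%/12 = 0.0027083; payment = 31,000 × 0.0027083 / (1 − (1+0.0027083)^−60) = €560.48.
Loan B: at 6.95% the monthly rate is 0.0057917, so the payment is 31,000 × 0.0057917 / (1 − 1.0057917^−60) = €613.11.
Over 48 months: Loan A costs 48 × €560.48 + €500.00 = €27,403.04; Loan B costs 48 × €613.11 + €310.00 = €29,739.28.
Loan A is cheaper by €29,739.28 − €27,403.04 = €2,336.24.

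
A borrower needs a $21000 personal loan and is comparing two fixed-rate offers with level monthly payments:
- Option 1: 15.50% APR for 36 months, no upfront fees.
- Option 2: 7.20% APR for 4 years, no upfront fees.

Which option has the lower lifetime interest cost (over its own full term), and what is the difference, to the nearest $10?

Option 1: monthly rate = 15.5%/12 = 0.0129167; payment = 21,000 × 0.0129167 / (1 − (1+0.0129167)^−36) = $733.12.
Total interest on Option 1 = 36 × $733.12 − $21,000 = $5,392.32.
Option 2: at 7.20% the monthly rate is 0.0060000, so the payment is 21,000 × 0.0060000 / (1 − 1.0060000^−48) = $504.82.
Total interest on Option 2 = 48 × $504.82 − $21,000 = $3,231.36.
Option 2 is lower by $2,160.96.

Option 2 by $2,160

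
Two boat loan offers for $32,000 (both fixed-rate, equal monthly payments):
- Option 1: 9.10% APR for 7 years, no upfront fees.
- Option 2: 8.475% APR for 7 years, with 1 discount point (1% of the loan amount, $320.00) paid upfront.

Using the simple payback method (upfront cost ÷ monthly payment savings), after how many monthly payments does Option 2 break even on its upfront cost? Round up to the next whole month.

Option 1: at 9.10% the monthly rate is 0.0075833, so the payment is 32,000 × 0.0075833 / (1 − 1.0075833^−84) = $516.48.
Option 2: at 8.475% the monthly rate is 0.0070625, so the payment is 32,000 × 0.0070625 / (1 − 1.0070625^−84) = $506.37.
Monthly savings = $516.48 − $506.37 = $10.11.
Break-even = $320.00 / $10.11 = 31.65 → 32 months.

32 months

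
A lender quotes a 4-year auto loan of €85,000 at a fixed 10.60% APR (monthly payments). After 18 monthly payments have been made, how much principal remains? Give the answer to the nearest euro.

€57,242

With monthly rate i = 10.6%/12 = 0.0088333, the balance after k of n payments is P · [(1+i)^n − (1+i)^k] / [(1+i)^n − 1].
(1+0.0088333)^48 = 1.52521943 and (1+0.0088333)^18 = 1.17151977, so the balance is 85,000 × (1.52521943 − 1.17151977) / (1.52521943 − 1) = €57,241.73.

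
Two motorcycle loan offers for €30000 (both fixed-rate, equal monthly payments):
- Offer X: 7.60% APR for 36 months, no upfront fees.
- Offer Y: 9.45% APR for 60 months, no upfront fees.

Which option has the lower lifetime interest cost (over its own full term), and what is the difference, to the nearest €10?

Offer X: at 7.60% the monthly rate is 0.0063333, so the payment is 30,000 × 0.0063333 / (1 − 1.0063333^−36) = €934.56.
Total interest on Offer X = 36 × €934.56 − €30,000 = €3,644.16.
Offer Y: at 9.45% the monthly rate is 0.0078750, so the payment is 30,000 × 0.0078750 / (1 − 1.0078750^−60) = €629.32.
Total interest on Offer Y = 60 × €629.32 − €30,000 = €7,759.20.
Offer X is lower by €4,115.04.

Offer X by €4,120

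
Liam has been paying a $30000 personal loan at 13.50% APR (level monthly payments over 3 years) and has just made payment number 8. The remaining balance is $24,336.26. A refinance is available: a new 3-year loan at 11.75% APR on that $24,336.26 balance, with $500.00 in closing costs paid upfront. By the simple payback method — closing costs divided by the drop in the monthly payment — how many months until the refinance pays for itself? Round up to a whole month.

3 months

Current payment = 30,000 × 13.5%/12 / (1 − (1+0.0112500)^−36) = $1,018.06.
Refinanced payment = 24,336.26 × 0.0097917 / (1 − (1+0.0097917)^−36) = $805.41.
Monthly savings = $1,018.06 − $805.41 = $212.65.
Break-even = $500.00 / $212.65 = 2.35 → 3 months.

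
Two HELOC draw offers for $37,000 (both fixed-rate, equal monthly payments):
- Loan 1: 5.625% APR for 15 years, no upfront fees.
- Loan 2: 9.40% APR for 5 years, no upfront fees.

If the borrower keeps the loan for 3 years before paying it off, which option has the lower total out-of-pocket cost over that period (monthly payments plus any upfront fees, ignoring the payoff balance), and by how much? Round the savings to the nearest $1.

Loan 1: monthly rate = 5.625%/12 = 0.0046875; payment = 37,000 × 0.0046875 / (1 − (1+0.0046875)^−180) = $304.78.
Loan 2: monthly rate = 9.4%/12 = 0.0078333; payment = 37,000 × 0.0078333 / (1 − (1+0.0078333)^−60) = $775.26.
Over 36 months: Loan 1 costs 36 × $304.78 = $10,972.08; Loan 2 costs 36 × $775.26 = $27,909.36.
Loan 1 is cheaper by $27,909.36 − $10,972.08 = $16,937.28.

Loan 1 by $16,937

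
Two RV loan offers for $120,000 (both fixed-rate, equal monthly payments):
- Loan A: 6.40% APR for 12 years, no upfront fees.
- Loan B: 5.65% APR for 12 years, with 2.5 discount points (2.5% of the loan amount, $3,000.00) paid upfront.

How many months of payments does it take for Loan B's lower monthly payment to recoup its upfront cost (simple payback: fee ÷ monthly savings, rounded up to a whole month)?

65 months

Loan A: monthly rate = 6.4%/12 = 0.0053333; payment = 120,000 × 0.0053333 / (1 − (1+0.0053333)^−144) = $1,196.01.
Loan B: monthly rate = 5.65%/12 = 0.0047083; payment = 120,000 × 0.0047083 / (1 − (1+0.0047083)^−144) = $1,149.40.
Monthly savings = $1,196.01 − $1,149.40 = $46.61.
Break-even = $3,000.00 / $46.61 = 64.36 → 65 months.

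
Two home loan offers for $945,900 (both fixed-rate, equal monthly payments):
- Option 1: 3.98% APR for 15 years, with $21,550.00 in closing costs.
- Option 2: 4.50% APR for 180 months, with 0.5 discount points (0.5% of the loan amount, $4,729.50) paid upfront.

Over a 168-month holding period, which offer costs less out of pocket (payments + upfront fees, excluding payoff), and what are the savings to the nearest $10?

Option 1: at 3.98% the monthly rate is 0.0033167, so the payment is 945,900 × 0.0033167 / (1 − 1.0033167^−180) = $6,987.23.
Option 2: monthly rate = 4.5%/12 = 0.0037500; payment = 945,900 × 0.0037500 / (1 − (1+0.0037500)^−180) = $7,236.07.
Over 168 months: Option 1 costs 168 × $6,987.23 + $21,550.00 = $1,195,404.64; Option 2 costs 168 × $7,236.07 + $4,729.50 = $1,220,389.26.
Option 1 is cheaper by $1,220,389.26 − $1,195,404.64 = $24,984.62.

Option 1 by $24,980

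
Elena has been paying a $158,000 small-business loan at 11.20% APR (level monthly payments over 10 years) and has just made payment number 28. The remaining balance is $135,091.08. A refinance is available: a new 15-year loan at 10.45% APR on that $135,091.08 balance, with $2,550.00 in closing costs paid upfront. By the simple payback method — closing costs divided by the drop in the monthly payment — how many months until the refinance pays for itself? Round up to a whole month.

4 months

Current payment = 158,000 × 11.2%/12 / (1 − (1+0.0093333)^−120) = $2,194.38.
Refinanced payment = 135,091.08 × 0.0087083 / (1 − (1+0.0087083)^−180) = $1,489.11.
Monthly savings = $2,194.38 − $1,489.11 = $705.27.
Break-even = $2,550.00 / $705.27 = 3.62 → 4 months.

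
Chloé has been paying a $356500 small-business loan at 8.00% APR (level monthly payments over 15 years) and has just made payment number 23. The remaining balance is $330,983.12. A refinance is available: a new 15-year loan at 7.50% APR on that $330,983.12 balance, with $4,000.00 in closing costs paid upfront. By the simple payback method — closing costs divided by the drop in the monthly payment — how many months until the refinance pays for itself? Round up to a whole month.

12 months

Current payment = 356,500 × 8%/12 / (1 − (1+0.0066667)^−180) = $3,406.90.
Refinanced payment = 330,983.12 × 0.0062500 / (1 − (1+0.0062500)^−180) = $3,068.25.
Monthly savings = $3,406.90 − $3,068.25 = $338.65.
Break-even = $4,000.00 / $338.65 = 11.81 → 12 months.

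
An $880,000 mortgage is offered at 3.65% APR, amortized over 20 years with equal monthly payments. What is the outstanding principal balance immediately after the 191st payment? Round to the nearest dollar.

$235,103

With monthly rate i = 3.65%/12 = 0.0030417, the balance after k of n payments is P · [(1+i)^n − (1+i)^k] / [(1+i)^n − 1].
(1+0.0030417)^240 = 2.07278277 and (1+0.0030417)^191 = 1.78617521, so the balance is 880,000 × (2.07278277 − 1.78617521) / (2.07278277 − 1) = $235,103.19.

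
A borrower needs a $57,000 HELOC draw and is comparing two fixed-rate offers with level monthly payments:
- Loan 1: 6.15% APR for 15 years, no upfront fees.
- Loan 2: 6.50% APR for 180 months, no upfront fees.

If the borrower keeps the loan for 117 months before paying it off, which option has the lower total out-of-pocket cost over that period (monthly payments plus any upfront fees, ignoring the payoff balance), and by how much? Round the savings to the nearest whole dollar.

Loan 1: at 6.15% the monthly rate is 0.0051250, so the payment is 57,000 × 0.0051250 / (1 − 1.0051250^−180) = $485.63.
Loan 2: at 6.50% the monthly rate is 0.0054167, so the payment is 57,000 × 0.0054167 / (1 − 1.0054167^−180) = $496.53.
Over 117 months: Loan 1 costs 117 × $485.63 = $56,818.71; Loan 2 costs 117 × $496.53 = $58,094.01.
Loan 1 is cheaper by $58,094.01 − $56,818.71 = $1,275.30.

Loan 1 by $1,275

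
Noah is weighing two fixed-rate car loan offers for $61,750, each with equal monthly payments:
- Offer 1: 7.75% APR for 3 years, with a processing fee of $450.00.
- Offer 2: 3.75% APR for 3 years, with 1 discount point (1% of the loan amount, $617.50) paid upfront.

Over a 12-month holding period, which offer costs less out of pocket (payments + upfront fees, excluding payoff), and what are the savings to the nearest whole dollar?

Offer 2 by $1,172

Offer 1: at 7.75% the monthly rate is 0.0064583, so the payment is 61,750 × 0.0064583 / (1 − 1.0064583^−36) = $1,927.91.
Offer 2: monthly rate = 3.75%/12 = 0.0031250; payment = 61,750 × 0.0031250 / (1 − (1+0.0031250)^−36) = $1,816.25.
Over 12 months: Offer 1 costs 12 × $1,927.91 + $450.00 = $23,584.92; Offer 2 costs 12 × $1,816.25 + $617.50 = $22,412.50.
Offer 2 is cheaper by $23,584.92 − $22,412.50 = $1,172.42.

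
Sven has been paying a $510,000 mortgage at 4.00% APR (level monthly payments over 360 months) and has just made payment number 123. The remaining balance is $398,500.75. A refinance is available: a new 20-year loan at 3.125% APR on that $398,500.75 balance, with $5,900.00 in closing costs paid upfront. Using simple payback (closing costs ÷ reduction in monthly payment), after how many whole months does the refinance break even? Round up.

30 months

Current payment = 510,000 × 4%/12 / (1 − (1+0.0033333)^−360) = $2,434.82.
Refinanced payment = 398,500.75 × 0.0026042 / (1 − (1+0.0026042)^−240) = $2,235.09.
Monthly savings = $2,434.82 − $2,235.09 = $199.73.
Break-even = $5,900.00 / $199.73 = 29.54 → 30 months.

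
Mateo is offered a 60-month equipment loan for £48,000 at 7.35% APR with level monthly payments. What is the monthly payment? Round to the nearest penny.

Monthly rate = 7.35%/12 = 0.0061250; payment = 48,000 × 0.0061250 / (1 − (1+0.0061250)^−60) = £958.40.

£958.40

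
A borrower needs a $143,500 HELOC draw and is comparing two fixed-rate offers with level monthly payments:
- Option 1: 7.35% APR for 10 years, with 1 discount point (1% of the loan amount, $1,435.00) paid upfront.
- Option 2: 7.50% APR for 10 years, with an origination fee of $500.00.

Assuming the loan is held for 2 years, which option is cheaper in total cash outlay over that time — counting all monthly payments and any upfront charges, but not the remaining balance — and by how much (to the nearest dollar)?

Option 1: monthly rate = 7.35%/12 = 0.0061250; payment = 143,500 × 0.0061250 / (1 − (1+0.0061250)^−120) = $1,692.16.
Option 2: monthly rate = 7.5%/12 = 0.0062500; payment = 143,500 × 0.0062500 / (1 − (1+0.0062500)^−120) = $1,703.37.
Over 24 months: Option 1 costs 24 × $1,692.16 + $1,435.00 = $42,046.84; Option 2 costs 24 × $1,703.37 + $500.00 = $41,380.88.
Option 2 is cheaper by $42,046.84 − $41,380.88 = $665.96.

Option 2 by $666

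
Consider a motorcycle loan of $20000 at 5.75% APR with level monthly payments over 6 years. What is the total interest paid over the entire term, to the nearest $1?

At 5.75% the monthly rate is 0.0047917, so the payment is 20,000 × 0.0047917 / (1 − 1.0047917^−72) = $329.10.
Total paid = 72 × $329.10 = $23,695.20; interest = $23,695.20 − $20,000 = $3,695.20.

$3,695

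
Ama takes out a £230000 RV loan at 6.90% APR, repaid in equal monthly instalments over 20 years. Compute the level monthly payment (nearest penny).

At 6.90% the monthly rate is 0.0057500, so the payment is 230,000 × 0.0057500 / (1 − 1.0057500^−240) = £1,769.41.

£1,769.41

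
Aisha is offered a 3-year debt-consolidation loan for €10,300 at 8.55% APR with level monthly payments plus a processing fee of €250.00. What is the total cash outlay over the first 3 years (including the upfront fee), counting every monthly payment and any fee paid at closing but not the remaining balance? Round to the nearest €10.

At 8.55% the monthly rate is 0.0071250, so the payment is 10,300 × 0.0071250 / (1 − 1.0071250^−36) = €325.38.
Total outlay = 36 × €325.38 + €250.00 = €11,963.68.

€11,960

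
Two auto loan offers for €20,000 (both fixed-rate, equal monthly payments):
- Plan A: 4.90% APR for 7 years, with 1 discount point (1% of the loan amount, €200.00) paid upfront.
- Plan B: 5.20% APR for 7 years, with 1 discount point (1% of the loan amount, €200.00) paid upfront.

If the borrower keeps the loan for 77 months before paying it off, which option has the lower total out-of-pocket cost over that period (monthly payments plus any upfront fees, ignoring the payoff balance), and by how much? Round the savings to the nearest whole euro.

Plan A by €217

Plan A: at 4.90% the monthly rate is 0.0040833, so the payment is 20,000 × 0.0040833 / (1 − 1.0040833^−84) = €281.74.
Plan B: at 5.20% the monthly rate is 0.0043333, so the payment is 20,000 × 0.0043333 / (1 − 1.0043333^−84) = €284.56.
Over 77 months: Plan A costs 77 × €281.74 + €200.00 = €21,893.98; Plan B costs 77 × €284.56 + €200.00 = €22,111.12.
Plan A is cheaper by €22,111.12 − €21,893.98 = €217.14.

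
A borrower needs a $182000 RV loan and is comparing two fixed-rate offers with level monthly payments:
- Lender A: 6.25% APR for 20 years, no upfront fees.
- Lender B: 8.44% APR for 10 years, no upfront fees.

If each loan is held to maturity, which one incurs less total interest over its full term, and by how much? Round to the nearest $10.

Lender A: at 6.25% the monthly rate is 0.0052083, so the payment is 182,000 × 0.0052083 / (1 − 1.0052083^−240) = $1,330.29.
Total interest on Lender A = 240 × $1,330.29 − $182,000 = $137,269.60.
Lender B: monthly rate = 8.44%/12 = 0.0070333; payment = 182,000 × 0.0070333 / (1 − (1+0.0070333)^−120) = $2,250.70.
Total interest on Lender B = 120 × $2,250.70 − $182,000 = $88,084.00.
Lender B is lower by $49,185.60.

Lender B by $49,190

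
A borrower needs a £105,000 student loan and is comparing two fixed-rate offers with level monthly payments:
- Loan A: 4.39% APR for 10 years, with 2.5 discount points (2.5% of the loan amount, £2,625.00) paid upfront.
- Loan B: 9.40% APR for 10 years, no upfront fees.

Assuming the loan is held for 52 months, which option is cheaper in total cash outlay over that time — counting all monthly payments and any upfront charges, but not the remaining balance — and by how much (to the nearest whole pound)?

Loan A: monthly rate = 4.39%/12 = 0.0036583; payment = 105,000 × 0.0036583 / (1 − (1+0.0036583)^−120) = £1,082.64.
Loan B: monthly rate = 9.4%/12 = 0.0078333; payment = 105,000 × 0.0078333 / (1 − (1+0.0078333)^−120) = £1,352.93.
Over 52 months: Loan A costs 52 × £1,082.64 + £2,625.00 = £58,922.28; Loan B costs 52 × £1,352.93 = £70,352.36.
Loan A is cheaper by £70,352.36 − £58,922.28 = £11,430.08.

Loan A by £11,430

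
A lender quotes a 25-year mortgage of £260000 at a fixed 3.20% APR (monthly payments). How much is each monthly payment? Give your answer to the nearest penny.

£1,260.17

Monthly rate = 3.2%/12 = 0.0026667; payment = 260,000 × 0.0026667 / (1 − (1+0.0026667)^−300) = £1,260.17.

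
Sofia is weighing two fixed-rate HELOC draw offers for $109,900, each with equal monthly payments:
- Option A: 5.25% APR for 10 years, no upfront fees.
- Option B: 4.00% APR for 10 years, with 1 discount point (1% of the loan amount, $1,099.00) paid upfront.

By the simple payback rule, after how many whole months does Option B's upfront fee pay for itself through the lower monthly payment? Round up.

Option A: at 5.25% the monthly rate is 0.0043750, so the payment is 109,900 × 0.0043750 / (1 − 1.0043750^−120) = $1,179.14.
Option B: at 4.00% the monthly rate is 0.0033333, so the payment is 109,900 × 0.0033333 / (1 − 1.0033333^−120) = $1,112.68.
Monthly savings = $1,179.14 − $1,112.68 = $66.46.
Break-even = $1,099.00 / $66.46 = 16.54 → 17 months.

17 months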